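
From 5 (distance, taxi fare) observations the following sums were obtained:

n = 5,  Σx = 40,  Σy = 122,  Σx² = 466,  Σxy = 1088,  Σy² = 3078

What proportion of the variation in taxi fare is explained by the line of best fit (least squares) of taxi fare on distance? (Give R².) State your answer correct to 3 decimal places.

0.849

Sxx = Σx² − (Σx)²/n = 466 − 320 = 146
Sxy = Σxy − (Σx)(Σy)/n = 1088 − 976 = 112
Syy = Σy² − (Σy)²/n = 3078 − 2976.8 = 101.2
R² = Sxy²/(Sxx·Syy) = (112)²/(146·101.2) = 0.848990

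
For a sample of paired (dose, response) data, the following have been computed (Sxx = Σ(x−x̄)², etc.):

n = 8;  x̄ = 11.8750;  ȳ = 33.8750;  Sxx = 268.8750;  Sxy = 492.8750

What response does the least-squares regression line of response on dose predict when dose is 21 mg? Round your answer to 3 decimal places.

50.602

b = Sxy/Sxx = 492.875/268.875 = 1.833101
a = ȳ − b·x̄ = 33.875 − 1.833101·11.875 = 12.106927
ŷ(21) = a + b·21 = 12.106927 + 1.833101·21 = 50.602046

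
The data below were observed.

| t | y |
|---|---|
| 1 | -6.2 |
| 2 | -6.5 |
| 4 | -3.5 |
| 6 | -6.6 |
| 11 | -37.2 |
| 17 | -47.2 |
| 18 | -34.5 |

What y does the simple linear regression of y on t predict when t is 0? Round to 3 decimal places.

0.162

n = 7, Σx = 59, Σy = -141.7, Σxy = -1905.4, Σx² = 791
Sxx = Σx² − (Σx)²/n = 791 − 497.285714 = 293.714286
Sxy = Σxy − (Σx)(Σy)/n = -1905.4 − (-1194.328571) = -711.071429
b = Sxy/Sxx = -711.071429/293.714286 = -2.420963
a = ȳ − b·x̄ = -20.242857 − (-2.420963)·8.428571 = 0.162403
ŷ(0) = a + b·0 = 0.162403 + (-2.420963)·0 = 0.162403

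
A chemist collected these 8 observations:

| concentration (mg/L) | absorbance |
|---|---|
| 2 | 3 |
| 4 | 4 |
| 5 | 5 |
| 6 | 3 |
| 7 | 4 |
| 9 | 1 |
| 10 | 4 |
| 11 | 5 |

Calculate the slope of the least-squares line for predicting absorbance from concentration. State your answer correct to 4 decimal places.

n = 8, Σx = 54, Σy = 29, Σxy = 197, Σx² = 432
Sxx = Σx² − (Σx)²/n = 432 − 364.5 = 67.5
Sxy = Σxy − (Σx)(Σy)/n = 197 − 195.75 = 1.25
b = Sxy/Sxx = 1.25/67.5 = 0.018519

0.0185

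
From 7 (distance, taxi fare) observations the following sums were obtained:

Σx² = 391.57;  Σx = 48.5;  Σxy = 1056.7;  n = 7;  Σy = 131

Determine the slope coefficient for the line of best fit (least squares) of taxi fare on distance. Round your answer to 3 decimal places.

Sxx = Σx² − (Σx)²/n = 391.57 − 336.035714 = 55.534286
Sxy = Σxy − (Σx)(Σy)/n = 1056.7 − 907.642857 = 149.057143
b = Sxy/Sxx = 149.057143/55.534286 = 2.684056

2.684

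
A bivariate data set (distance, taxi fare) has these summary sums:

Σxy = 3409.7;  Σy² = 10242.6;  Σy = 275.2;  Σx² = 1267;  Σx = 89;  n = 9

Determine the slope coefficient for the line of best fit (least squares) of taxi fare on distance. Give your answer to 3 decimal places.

Sxx = Σx² − (Σx)²/n = 1267 − 880.111111 = 386.888889
Sxy = Σxy − (Σx)(Σy)/n = 3409.7 − 2721.422222 = 688.277778
b = Sxy/Sxx = 688.277778/386.888889 = 1.779006

1.779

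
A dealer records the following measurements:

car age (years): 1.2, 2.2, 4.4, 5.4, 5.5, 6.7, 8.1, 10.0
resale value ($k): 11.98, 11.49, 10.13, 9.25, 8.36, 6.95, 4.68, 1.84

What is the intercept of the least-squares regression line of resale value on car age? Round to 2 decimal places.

14.41

n = 8, Σx = 43.5, Σy = 64.68, Σxy = 283.029, Σx² = 295.55
Sxx = Σx² − (Σx)²/n = 295.55 − 236.53125 = 59.01875
Sxy = Σxy − (Σx)(Σy)/n = 283.029 − 351.6975 = -68.6685
b = Sxy/Sxx = -68.6685/59.01875 = -1.163503
a = ȳ − b·x̄ = 8.085 − (-1.163503)·5.4375 = 14.411548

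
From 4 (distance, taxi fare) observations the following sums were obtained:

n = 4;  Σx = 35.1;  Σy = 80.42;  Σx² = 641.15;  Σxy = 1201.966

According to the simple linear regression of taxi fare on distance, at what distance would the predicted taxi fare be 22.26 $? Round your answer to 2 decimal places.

Sxx = Σx² − (Σx)²/n = 641.15 − 308.0025 = 333.1475
Sxy = Σxy − (Σx)(Σy)/n = 1201.966 − 705.6855 = 496.2805
b = Sxy/Sxx = 496.2805/333.1475 = 1.489672
a = ȳ − b·x̄ = 20.105 − 1.489672·8.775 = 7.033128
Set a + b·x = 22.26: x = (22.26 − 7.033128) / 1.489672 = 10.221627

10.22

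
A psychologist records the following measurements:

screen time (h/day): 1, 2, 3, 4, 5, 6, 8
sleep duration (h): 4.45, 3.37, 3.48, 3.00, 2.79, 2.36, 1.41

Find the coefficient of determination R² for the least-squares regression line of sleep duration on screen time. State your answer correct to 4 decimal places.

n = 7, Σx = 29, Σy = 20.86, Σxy = 73.02, Σx² = 155, Σy² = 67.6116
Sxx = Σx² − (Σx)²/n = 155 − 120.142857 = 34.857143
Sxy = Σxy − (Σx)(Σy)/n = 73.02 − 86.42 = -13.4
Syy = Σy² − (Σy)²/n = 67.6116 − 62.1628 = 5.4488
R² = Sxy²/(Sxx·Syy) = (-13.4)²/(34.857143·5.4488) = 0.945403

0.9454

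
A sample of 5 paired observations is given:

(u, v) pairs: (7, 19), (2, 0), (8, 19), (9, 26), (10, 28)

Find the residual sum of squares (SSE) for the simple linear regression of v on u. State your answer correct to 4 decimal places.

n = 5, Σx = 36, Σy = 92, Σxy = 799, Σx² = 298, Σy² = 2182
Sxx = Σx² − (Σx)²/n = 298 − 259.2 = 38.8
Sxy = Σxy − (Σx)(Σy)/n = 799 − 662.4 = 136.6
Syy = Σy² − (Σy)²/n = 2182 − 1692.8 = 489.2
b = Sxy/Sxx = 136.6/38.8 = 3.520619
SSE = Syy − b·Sxy = 489.2 − 3.520619·136.6 = 8.283505

8.2835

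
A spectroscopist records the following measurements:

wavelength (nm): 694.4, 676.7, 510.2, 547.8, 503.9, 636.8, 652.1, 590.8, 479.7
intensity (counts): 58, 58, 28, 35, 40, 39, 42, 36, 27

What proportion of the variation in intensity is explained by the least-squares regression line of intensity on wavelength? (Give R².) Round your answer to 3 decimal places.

0.714

n = 9, Σx = 5292.4, Σy = 363, Σxy = 219582.5, Σx² = 3164323.72, Σy² = 15647
Sxx = Σx² − (Σx)²/n = 3164323.72 − 3112166.417778 = 52157.302222
Sxy = Σxy − (Σx)(Σy)/n = 219582.5 − 213460.133333 = 6122.366667
Syy = Σy² − (Σy)²/n = 15647 − 14641 = 1006
R² = Sxy²/(Sxx·Syy) = (6122.366667)²/(52157.302222·1006) = 0.714374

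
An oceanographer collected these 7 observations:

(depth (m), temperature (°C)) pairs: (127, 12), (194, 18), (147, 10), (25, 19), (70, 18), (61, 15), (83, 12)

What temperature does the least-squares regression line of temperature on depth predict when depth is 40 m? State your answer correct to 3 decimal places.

n = 7, Σx = 707, Σy = 104, Σxy = 10132, Σx² = 91509
Sxx = Σx² − (Σx)²/n = 91509 − 71407 = 20102
Sxy = Σxy − (Σx)(Σy)/n = 10132 − 10504 = -372
b = Sxy/Sxx = -372/20102 = -0.018506
a = ȳ − b·x̄ = 14.857143 − (-0.018506)·101 = 16.726211
ŷ(40) = a + b·40 = 16.726211 + (-0.018506)·40 = 15.985986

15.986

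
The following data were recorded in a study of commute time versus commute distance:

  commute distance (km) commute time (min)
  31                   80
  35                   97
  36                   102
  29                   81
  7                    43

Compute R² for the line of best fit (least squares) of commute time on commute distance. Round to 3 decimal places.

n = 5, Σx = 138, Σy = 403, Σxy = 12197, Σx² = 4372, Σy² = 34623
Sxx = Σx² − (Σx)²/n = 4372 − 3808.8 = 563.2
Sxy = Σxy − (Σx)(Σy)/n = 12197 − 11122.8 = 1074.2
Syy = Σy² − (Σy)²/n = 34623 − 32481.8 = 2141.2
R² = Sxy²/(Sxx·Syy) = (1074.2)²/(563.2·2141.2) = 0.956864

0.957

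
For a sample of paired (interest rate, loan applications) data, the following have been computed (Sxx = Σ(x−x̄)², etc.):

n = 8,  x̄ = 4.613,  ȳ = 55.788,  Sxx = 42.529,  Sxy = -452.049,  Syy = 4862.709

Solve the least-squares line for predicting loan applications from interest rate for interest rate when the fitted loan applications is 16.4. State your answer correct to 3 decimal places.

b = Sxy/Sxx = -452.049/42.529 = -10.629194
a = ȳ − b·x̄ = 55.788 − (-10.629194)·4.613 = 104.820473
Set a + b·x = 16.4: x = (16.4 − 104.820473) / (-10.629194) = 8.318643

8.319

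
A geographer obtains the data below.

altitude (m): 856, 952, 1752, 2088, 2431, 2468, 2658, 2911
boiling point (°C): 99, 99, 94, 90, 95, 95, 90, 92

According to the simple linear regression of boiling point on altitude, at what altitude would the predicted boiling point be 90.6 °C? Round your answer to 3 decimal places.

n = 8, Σx = 16116, Σy = 754, Σxy = 1504037, Σx² = 36607958
Sxx = Σx² − (Σx)²/n = 36607958 − 32465682 = 4142276
Sxy = Σxy − (Σx)(Σy)/n = 1504037 − 1518933 = -14896
b = Sxy/Sxx = -14896/4142276 = -0.003596
a = ȳ − b·x̄ = 94.25 − (-0.003596)·2014.5 = 101.494325
Set a + b·x = 90.6: x = (90.6 − 101.494325) / (-0.003596) = 3029.491098

3029.491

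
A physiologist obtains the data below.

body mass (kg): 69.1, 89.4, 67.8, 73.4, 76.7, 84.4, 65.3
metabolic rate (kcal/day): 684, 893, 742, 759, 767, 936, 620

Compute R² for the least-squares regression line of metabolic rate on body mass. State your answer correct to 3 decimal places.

n = 7, Σx = 526.1, Σy = 5401, Σxy = 411430.1, Σx² = 40021.91, Σy² = 4240735
Sxx = Σx² − (Σx)²/n = 40021.91 − 39540.172857 = 481.737143
Sxy = Σxy − (Σx)(Σy)/n = 411430.1 − 405923.728571 = 5506.371429
Syy = Σy² − (Σy)²/n = 4240735 − 4167257.285714 = 73477.714286
R² = Sxy²/(Sxx·Syy) = (5506.371429)²/(481.737143·73477.714286) = 0.856575

0.857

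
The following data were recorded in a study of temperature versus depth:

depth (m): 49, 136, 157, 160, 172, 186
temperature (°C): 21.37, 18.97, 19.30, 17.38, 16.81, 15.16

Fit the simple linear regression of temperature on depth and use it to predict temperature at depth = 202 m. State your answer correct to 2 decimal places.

n = 6, Σx = 860, Σy = 108.99, Σxy = 15149.03, Σx² = 135326
Sxx = Σx² − (Σx)²/n = 135326 − 123266.666667 = 12059.333333
Sxy = Σxy − (Σx)(Σy)/n = 15149.03 − 15621.9 = -472.87
b = Sxy/Sxx = -472.87/12059.333333 = -0.039212
a = ȳ − b·x̄ = 18.165 − (-0.039212)·143.333333 = 23.785380
ŷ(202) = a + b·202 = 23.785380 + (-0.039212)·202 = 15.864565

15.86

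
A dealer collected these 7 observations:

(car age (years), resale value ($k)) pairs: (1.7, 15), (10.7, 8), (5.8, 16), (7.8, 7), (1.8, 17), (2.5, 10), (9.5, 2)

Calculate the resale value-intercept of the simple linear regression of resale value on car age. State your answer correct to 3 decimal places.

n = 7, Σx = 39.8, Σy = 75, Σxy = 333.1, Σx² = 311.6
Sxx = Σx² − (Σx)²/n = 311.6 − 226.291429 = 85.308571
Sxy = Σxy − (Σx)(Σy)/n = 333.1 − 426.428571 = -93.328571
b = Sxy/Sxx = -93.328571/85.308571 = -1.094012
a = ȳ − b·x̄ = 10.714286 − (-1.094012)·5.685714 = 16.934523

16.935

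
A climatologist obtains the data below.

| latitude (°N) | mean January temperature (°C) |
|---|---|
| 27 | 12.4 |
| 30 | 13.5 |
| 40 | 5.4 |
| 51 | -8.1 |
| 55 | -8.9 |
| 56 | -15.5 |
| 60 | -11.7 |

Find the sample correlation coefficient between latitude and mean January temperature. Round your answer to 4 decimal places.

-0.9739

n = 7, Σx = 319, Σy = -12.9, Σxy = -1516.8, Σx² = 15591, Σy² = 887.13
Sxx = Σx² − (Σx)²/n = 15591 − 14537.285714 = 1053.714286
Sxy = Σxy − (Σx)(Σy)/n = -1516.8 − (-587.871429) = -928.928571
Syy = Σy² − (Σy)²/n = 887.13 − 23.772857 = 863.357143
r = Sxy/√(Sxx·Syy) = -928.928571/√(909731.755102) = -928.928571/953.798593 = -0.973925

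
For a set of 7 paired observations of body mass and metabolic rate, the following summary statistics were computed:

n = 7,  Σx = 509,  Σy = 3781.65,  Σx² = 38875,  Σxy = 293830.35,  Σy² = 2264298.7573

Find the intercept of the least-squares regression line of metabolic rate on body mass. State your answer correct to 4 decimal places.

Sxx = Σx² − (Σx)²/n = 38875 − 37011.571429 = 1863.428571
Sxy = Σxy − (Σx)(Σy)/n = 293830.35 − 274979.978571 = 18850.371429
b = Sxy/Sxx = 18850.371429/1863.428571 = 10.115961
a = ȳ − b·x̄ = 540.235714 − 10.115961·72.714286 = -195.339190

-195.3392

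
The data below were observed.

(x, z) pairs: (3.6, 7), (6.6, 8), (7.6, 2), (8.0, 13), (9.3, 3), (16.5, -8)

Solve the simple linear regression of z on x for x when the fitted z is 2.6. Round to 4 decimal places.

9.7986

n = 6, Σx = 51.6, Σy = 25, Σxy = 93.1, Σx² = 537.02
Sxx = Σx² − (Σx)²/n = 537.02 − 443.76 = 93.26
Sxy = Σxy − (Σx)(Σy)/n = 93.1 − 215 = -121.9
b = Sxy/Sxx = -121.9/93.26 = -1.307098
a = ȳ − b·x̄ = 4.166667 − (-1.307098)·8.6 = 15.407713
Set a + b·x = 2.6: x = (2.6 − 15.407713) / (-1.307098) = 9.798584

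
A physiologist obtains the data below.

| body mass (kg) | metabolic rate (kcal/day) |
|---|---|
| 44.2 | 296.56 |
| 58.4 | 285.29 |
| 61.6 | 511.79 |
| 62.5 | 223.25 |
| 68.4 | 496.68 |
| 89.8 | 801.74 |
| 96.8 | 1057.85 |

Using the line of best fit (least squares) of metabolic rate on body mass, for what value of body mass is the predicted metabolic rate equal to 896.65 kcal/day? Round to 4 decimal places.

n = 7, Σx = 481.7, Σy = 3673.16, Σxy = 283617.321, Σx² = 35177.85
Sxx = Σx² − (Σx)²/n = 35177.85 − 33147.841429 = 2030.008571
Sxy = Σxy − (Σx)(Σy)/n = 283617.321 − 252765.881714 = 30851.439286
b = Sxy/Sxx = 30851.439286/2030.008571 = 15.197689
a = ȳ − b·x̄ = 524.737143 − 15.197689·68.814286 = -521.080982
Set a + b·x = 896.65: x = (896.65 − (-521.080982)) / 15.197689 = 93.285957

93.2860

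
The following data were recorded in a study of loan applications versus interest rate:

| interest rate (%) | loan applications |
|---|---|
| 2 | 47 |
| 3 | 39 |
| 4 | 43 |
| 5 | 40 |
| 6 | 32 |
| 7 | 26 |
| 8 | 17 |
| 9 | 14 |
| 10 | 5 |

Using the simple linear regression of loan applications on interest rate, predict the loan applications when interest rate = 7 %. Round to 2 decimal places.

24.07

n = 9, Σx = 54, Σy = 263, Σxy = 1269, Σx² = 384
Sxx = Σx² − (Σx)²/n = 384 − 324 = 60
Sxy = Σxy − (Σx)(Σy)/n = 1269 − 1578 = -309
b = Sxy/Sxx = -309/60 = -5.15
a = ȳ − b·x̄ = 29.222222 − (-5.15)·6 = 60.122222
ŷ(7) = a + b·7 = 60.122222 + (-5.15)·7 = 24.072222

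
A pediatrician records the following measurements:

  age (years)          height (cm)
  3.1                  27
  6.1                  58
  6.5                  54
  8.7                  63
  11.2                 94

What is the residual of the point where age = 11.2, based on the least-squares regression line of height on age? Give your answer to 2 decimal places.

n = 5, Σx = 35.6, Σy = 296, Σxy = 2389.4, Σx² = 290.2
Sxx = Σx² − (Σx)²/n = 290.2 − 253.472 = 36.728
Sxy = Σxy − (Σx)(Σy)/n = 2389.4 − 2107.52 = 281.88
b = Sxy/Sxx = 281.88/36.728 = 7.674799
a = ȳ − b·x̄ = 59.2 − 7.674799·7.12 = 4.555435
ŷ(11.2) = 4.555435 + 7.674799·11.2 = 90.513178
residual = y − ŷ = 94 − 90.513178 = 3.486822

3.49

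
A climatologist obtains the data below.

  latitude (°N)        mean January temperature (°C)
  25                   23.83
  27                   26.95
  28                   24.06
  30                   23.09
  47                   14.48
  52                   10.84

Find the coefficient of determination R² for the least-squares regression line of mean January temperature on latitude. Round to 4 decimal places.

0.9539

n = 6, Σx = 209, Σy = 123.25, Σxy = 3934.02, Σx² = 7951, Σy² = 2733.3791
Sxx = Σx² − (Σx)²/n = 7951 − 7280.166667 = 670.833333
Sxy = Σxy − (Σx)(Σy)/n = 3934.02 − 4293.208333 = -359.188333
Syy = Σy² − (Σy)²/n = 2733.3791 − 2531.760417 = 201.618683
R² = Sxy²/(Sxx·Syy) = (-359.188333)²/(670.833333·201.618683) = 0.953892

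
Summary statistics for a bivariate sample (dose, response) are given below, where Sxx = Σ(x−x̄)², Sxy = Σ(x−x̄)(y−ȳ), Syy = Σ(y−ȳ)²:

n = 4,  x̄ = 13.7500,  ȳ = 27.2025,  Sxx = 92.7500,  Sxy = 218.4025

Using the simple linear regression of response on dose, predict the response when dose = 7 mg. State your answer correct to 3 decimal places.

b = Sxy/Sxx = 218.4025/92.75 = 2.354744
a = ȳ − b·x̄ = 27.2025 − 2.354744·13.75 = -5.175229
ŷ(7) = a + b·7 = -5.175229 + 2.354744·7 = 11.307978

11.308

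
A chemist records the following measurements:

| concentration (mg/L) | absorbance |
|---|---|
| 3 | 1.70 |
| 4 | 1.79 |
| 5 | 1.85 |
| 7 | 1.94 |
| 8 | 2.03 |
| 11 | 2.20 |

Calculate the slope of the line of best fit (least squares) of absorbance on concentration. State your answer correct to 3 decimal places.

n = 6, Σx = 38, Σy = 11.51, Σxy = 75.53, Σx² = 284
Sxx = Σx² − (Σx)²/n = 284 − 240.666667 = 43.333333
Sxy = Σxy − (Σx)(Σy)/n = 75.53 − 72.896667 = 2.633333
b = Sxy/Sxx = 2.633333/43.333333 = 0.060769

0.061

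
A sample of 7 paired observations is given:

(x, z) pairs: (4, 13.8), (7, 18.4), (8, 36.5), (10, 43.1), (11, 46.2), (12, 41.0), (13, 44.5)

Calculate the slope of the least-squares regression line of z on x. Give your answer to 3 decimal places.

3.780

n = 7, Σx = 65, Σy = 243.5, Σxy = 2485.7, Σx² = 663
Sxx = Σx² − (Σx)²/n = 663 − 603.571429 = 59.428571
Sxy = Σxy − (Σx)(Σy)/n = 2485.7 − 2261.071429 = 224.628571
b = Sxy/Sxx = 224.628571/59.428571 = 3.779808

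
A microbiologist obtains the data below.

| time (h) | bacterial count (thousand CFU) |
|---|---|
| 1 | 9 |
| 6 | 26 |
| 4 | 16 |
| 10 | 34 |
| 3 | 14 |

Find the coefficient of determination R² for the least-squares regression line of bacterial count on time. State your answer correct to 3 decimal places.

0.973

n = 5, Σx = 24, Σy = 99, Σxy = 611, Σx² = 162, Σy² = 2365
Sxx = Σx² − (Σx)²/n = 162 − 115.2 = 46.8
Sxy = Σxy − (Σx)(Σy)/n = 611 − 475.2 = 135.8
Syy = Σy² − (Σy)²/n = 2365 − 1960.2 = 404.8
R² = Sxy²/(Sxx·Syy) = (135.8)²/(46.8·404.8) = 0.973449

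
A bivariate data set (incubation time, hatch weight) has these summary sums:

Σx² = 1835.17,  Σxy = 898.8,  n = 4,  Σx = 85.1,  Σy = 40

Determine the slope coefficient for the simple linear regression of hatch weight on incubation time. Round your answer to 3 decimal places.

1.938

Sxx = Σx² − (Σx)²/n = 1835.17 − 1810.5025 = 24.6675
Sxy = Σxy − (Σx)(Σy)/n = 898.8 − 851 = 47.8
b = Sxy/Sxx = 47.8/24.6675 = 1.937772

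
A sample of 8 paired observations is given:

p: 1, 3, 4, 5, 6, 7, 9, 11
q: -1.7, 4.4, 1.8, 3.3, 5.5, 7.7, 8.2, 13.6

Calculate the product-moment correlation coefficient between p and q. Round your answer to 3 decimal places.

n = 8, Σx = 46, Σy = 42.8, Σxy = 345.5, Σx² = 338, Σy² = 378.12
Sxx = Σx² − (Σx)²/n = 338 − 264.5 = 73.5
Sxy = Σxy − (Σx)(Σy)/n = 345.5 − 246.1 = 99.4
Syy = Σy² − (Σy)²/n = 378.12 − 228.98 = 149.14
r = Sxy/√(Sxx·Syy) = 99.4/√(10961.79) = 99.4/104.698567 = 0.949392

0.949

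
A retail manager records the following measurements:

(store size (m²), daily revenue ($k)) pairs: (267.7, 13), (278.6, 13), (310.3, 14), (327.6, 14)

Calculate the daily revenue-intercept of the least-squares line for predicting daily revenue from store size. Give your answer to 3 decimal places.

7.622

n = 4, Σx = 1184.2, Σy = 54, Σxy = 16032.5, Σx² = 352889.1
Sxx = Σx² − (Σx)²/n = 352889.1 − 350582.41 = 2306.69
Sxy = Σxy − (Σx)(Σy)/n = 16032.5 − 15986.7 = 45.8
b = Sxy/Sxx = 45.8/2306.69 = 0.019855
a = ȳ − b·x̄ = 13.5 − 0.019855·296.05 = 7.621841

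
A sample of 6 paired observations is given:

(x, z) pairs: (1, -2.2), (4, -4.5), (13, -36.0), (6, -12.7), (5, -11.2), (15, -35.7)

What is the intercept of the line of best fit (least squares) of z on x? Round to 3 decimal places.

2.873

n = 6, Σx = 44, Σy = -102.3, Σxy = -1155.9, Σx² = 472
Sxx = Σx² − (Σx)²/n = 472 − 322.666667 = 149.333333
Sxy = Σxy − (Σx)(Σy)/n = -1155.9 − (-750.2) = -405.7
b = Sxy/Sxx = -405.7/149.333333 = -2.716741
a = ȳ − b·x̄ = -17.05 − (-2.716741)·7.333333 = 2.872768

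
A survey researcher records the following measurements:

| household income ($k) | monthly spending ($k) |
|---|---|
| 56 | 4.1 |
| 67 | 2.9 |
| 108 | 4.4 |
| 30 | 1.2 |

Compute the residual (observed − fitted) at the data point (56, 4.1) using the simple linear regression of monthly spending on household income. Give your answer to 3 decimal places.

1.281

n = 4, Σx = 261, Σy = 12.6, Σxy = 935.1, Σx² = 20189
Sxx = Σx² − (Σx)²/n = 20189 − 17030.25 = 3158.75
Sxy = Σxy − (Σx)(Σy)/n = 935.1 − 822.15 = 112.95
b = Sxy/Sxx = 112.95/3158.75 = 0.035758
a = ȳ − b·x̄ = 3.15 − 0.035758·65.25 = 0.816803
ŷ(56) = 0.816803 + 0.035758·56 = 2.819240
residual = y − ŷ = 4.1 − 2.819240 = 1.280760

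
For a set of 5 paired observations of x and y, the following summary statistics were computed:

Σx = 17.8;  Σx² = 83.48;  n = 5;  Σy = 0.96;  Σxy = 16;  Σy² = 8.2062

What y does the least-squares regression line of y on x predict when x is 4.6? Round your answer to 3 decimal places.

Sxx = Σx² − (Σx)²/n = 83.48 − 63.368 = 20.112
Sxy = Σxy − (Σx)(Σy)/n = 16 − 3.4176 = 12.5824
b = Sxy/Sxx = 12.5824/20.112 = 0.625617
a = ȳ − b·x̄ = 0.192 − 0.625617·3.56 = -2.035195
ŷ(4.6) = a + b·4.6 = -2.035195 + 0.625617·4.6 = 0.842641

0.843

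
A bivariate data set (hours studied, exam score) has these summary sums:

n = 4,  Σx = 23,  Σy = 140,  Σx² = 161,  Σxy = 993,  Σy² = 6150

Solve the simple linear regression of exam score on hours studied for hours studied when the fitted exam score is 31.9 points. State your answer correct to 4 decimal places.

Sxx = Σx² − (Σx)²/n = 161 − 132.25 = 28.75
Sxy = Σxy − (Σx)(Σy)/n = 993 − 805 = 188
b = Sxy/Sxx = 188/28.75 = 6.539130
a = ȳ − b·x̄ = 35 − 6.539130·5.75 = -2.6
Set a + b·x = 31.9: x = (31.9 − (-2.6)) / 6.539130 = 5.275931

5.2759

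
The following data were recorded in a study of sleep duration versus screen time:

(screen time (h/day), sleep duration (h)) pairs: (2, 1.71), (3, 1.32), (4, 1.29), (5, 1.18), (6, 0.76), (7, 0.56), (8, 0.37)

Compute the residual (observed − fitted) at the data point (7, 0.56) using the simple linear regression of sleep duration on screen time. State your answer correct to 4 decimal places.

n = 7, Σx = 35, Σy = 7.19, Σxy = 29.88, Σx² = 203
Sxx = Σx² − (Σx)²/n = 203 − 175 = 28
Sxy = Σxy − (Σx)(Σy)/n = 29.88 − 35.95 = -6.07
b = Sxy/Sxx = -6.07/28 = -0.216786
a = ȳ − b·x̄ = 1.027143 − (-0.216786)·5 = 2.111071
ŷ(7) = 2.111071 + (-0.216786)·7 = 0.593571
residual = y − ŷ = 0.56 − 0.593571 = -0.033571

-0.0336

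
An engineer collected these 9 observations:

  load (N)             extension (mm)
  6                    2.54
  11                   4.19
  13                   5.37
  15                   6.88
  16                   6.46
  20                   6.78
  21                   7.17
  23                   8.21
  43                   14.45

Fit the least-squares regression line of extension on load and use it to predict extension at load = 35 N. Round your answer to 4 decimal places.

n = 9, Σx = 168, Σy = 62.05, Σxy = 1434.05, Σx² = 4026
Sxx = Σx² − (Σx)²/n = 4026 − 3136 = 890
Sxy = Σxy − (Σx)(Σy)/n = 1434.05 − 1158.266667 = 275.783333
b = Sxy/Sxx = 275.783333/890 = 0.309869
a = ȳ − b·x̄ = 6.894444 − 0.309869·18.666667 = 1.110225
ŷ(35) = a + b·35 = 1.110225 + 0.309869·35 = 11.955637

11.9556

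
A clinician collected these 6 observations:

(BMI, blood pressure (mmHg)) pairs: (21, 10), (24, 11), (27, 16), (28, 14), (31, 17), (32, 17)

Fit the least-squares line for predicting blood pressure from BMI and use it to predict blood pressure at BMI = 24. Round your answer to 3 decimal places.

n = 6, Σx = 163, Σy = 85, Σxy = 2369, Σx² = 4515
Sxx = Σx² − (Σx)²/n = 4515 − 4428.166667 = 86.833333
Sxy = Σxy − (Σx)(Σy)/n = 2369 − 2309.166667 = 59.833333
b = Sxy/Sxx = 59.833333/86.833333 = 0.689060
a = ȳ − b·x̄ = 14.166667 − 0.689060·27.166667 = -4.552783
ŷ(24) = a + b·24 = -4.552783 + 0.689060·24 = 11.984645

11.985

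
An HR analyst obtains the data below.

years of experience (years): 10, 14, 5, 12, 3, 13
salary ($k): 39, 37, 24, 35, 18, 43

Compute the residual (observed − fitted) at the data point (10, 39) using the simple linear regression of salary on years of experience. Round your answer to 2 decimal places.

n = 6, Σx = 57, Σy = 196, Σxy = 2061, Σx² = 643
Sxx = Σx² − (Σx)²/n = 643 − 541.5 = 101.5
Sxy = Σxy − (Σx)(Σy)/n = 2061 − 1862 = 199
b = Sxy/Sxx = 199/101.5 = 1.960591
a = ȳ − b·x̄ = 32.666667 − 1.960591·9.5 = 14.041051
ŷ(10) = 14.041051 + 1.960591·10 = 33.646962
residual = y − ŷ = 39 − 33.646962 = 5.353038

5.35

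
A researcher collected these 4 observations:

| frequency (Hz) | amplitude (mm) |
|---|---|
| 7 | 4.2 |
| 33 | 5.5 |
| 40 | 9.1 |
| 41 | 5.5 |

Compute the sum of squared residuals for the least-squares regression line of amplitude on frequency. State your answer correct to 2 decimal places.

n = 4, Σx = 121, Σy = 24.3, Σxy = 800.4, Σx² = 4419, Σy² = 160.95
Sxx = Σx² − (Σx)²/n = 4419 − 3660.25 = 758.75
Sxy = Σxy − (Σx)(Σy)/n = 800.4 − 735.075 = 65.325
Syy = Σy² − (Σy)²/n = 160.95 − 147.6225 = 13.3275
b = Sxy/Sxx = 65.325/758.75 = 0.086096
SSE = Syy − b·Sxy = 13.3275 − 0.086096·65.325 = 7.703308

7.70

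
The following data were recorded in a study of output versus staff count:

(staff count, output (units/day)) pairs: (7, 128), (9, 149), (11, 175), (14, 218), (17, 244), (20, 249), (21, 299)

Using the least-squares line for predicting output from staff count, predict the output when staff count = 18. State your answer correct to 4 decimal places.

251.2577

n = 7, Σx = 99, Σy = 1462, Σxy = 22621, Σx² = 1577
Sxx = Σx² − (Σx)²/n = 1577 − 1400.142857 = 176.857143
Sxy = Σxy − (Σx)(Σy)/n = 22621 − 20676.857143 = 1944.142857
b = Sxy/Sxx = 1944.142857/176.857143 = 10.992730
a = ȳ − b·x̄ = 208.857143 − 10.992730·14.142857 = 53.388530
ŷ(18) = a + b·18 = 53.388530 + 10.992730·18 = 251.257674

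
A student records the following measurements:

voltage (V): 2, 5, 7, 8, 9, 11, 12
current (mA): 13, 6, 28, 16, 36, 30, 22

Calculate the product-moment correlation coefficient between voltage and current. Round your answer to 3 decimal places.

0.610

n = 7, Σx = 54, Σy = 151, Σxy = 1298, Σx² = 488, Σy² = 3925
Sxx = Σx² − (Σx)²/n = 488 − 416.571429 = 71.428571
Sxy = Σxy − (Σx)(Σy)/n = 1298 − 1164.857143 = 133.142857
Syy = Σy² − (Σy)²/n = 3925 − 3257.285714 = 667.714286
r = Sxy/√(Sxx·Syy) = 133.142857/√(47693.877551) = 133.142857/218.389280 = 0.609658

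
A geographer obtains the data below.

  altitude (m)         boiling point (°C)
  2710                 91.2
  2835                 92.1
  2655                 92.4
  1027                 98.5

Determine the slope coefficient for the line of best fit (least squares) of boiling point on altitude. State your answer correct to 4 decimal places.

n = 4, Σx = 9227, Σy = 374.2, Σxy = 854737, Σx² = 23485079
Sxx = Σx² − (Σx)²/n = 23485079 − 21284382.25 = 2200696.75
Sxy = Σxy − (Σx)(Σy)/n = 854737 − 863185.85 = -8448.85
b = Sxy/Sxx = -8448.85/2200696.75 = -0.003839

-0.0038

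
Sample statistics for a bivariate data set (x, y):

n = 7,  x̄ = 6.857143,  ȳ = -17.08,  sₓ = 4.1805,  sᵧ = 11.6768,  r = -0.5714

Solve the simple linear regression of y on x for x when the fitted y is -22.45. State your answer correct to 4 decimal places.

10.2218

b = r · sᵧ/sₓ = -0.5714 · 11.6768/4.1805 = -1.596011
a = ȳ − b·x̄ = -17.08 − (-1.596011)·6.857143 = -6.135925
Set a + b·x = -22.45: x = (-22.45 − (-6.135925)) / (-1.596011) = 10.221782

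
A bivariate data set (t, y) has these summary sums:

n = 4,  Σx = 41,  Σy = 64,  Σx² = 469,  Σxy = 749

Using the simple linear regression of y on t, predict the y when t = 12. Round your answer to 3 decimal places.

19.338

Sxx = Σx² − (Σx)²/n = 469 − 420.25 = 48.75
Sxy = Σxy − (Σx)(Σy)/n = 749 − 656 = 93
b = Sxy/Sxx = 93/48.75 = 1.907692
a = ȳ − b·x̄ = 16 − 1.907692·10.25 = -3.553846
ŷ(12) = a + b·12 = -3.553846 + 1.907692·12 = 19.338462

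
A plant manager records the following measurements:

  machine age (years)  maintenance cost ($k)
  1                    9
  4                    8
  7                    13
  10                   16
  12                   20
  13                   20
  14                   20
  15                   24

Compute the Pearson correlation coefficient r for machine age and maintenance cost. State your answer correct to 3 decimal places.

0.966

n = 8, Σx = 76, Σy = 130, Σxy = 1432, Σx² = 900, Σy² = 2346
Sxx = Σx² − (Σx)²/n = 900 − 722 = 178
Sxy = Σxy − (Σx)(Σy)/n = 1432 − 1235 = 197
Syy = Σy² − (Σy)²/n = 2346 − 2112.5 = 233.5
r = Sxy/√(Sxx·Syy) = 197/√(41563) = 197/203.870057 = 0.966302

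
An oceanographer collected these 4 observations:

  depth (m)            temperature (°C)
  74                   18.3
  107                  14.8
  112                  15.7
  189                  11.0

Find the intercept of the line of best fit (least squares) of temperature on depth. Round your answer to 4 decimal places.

22.2505

n = 4, Σx = 482, Σy = 59.8, Σxy = 6775.2, Σx² = 65190
Sxx = Σx² − (Σx)²/n = 65190 − 58081 = 7109
Sxy = Σxy − (Σx)(Σy)/n = 6775.2 − 7205.9 = -430.7
b = Sxy/Sxx = -430.7/7109 = -0.060585
a = ȳ − b·x̄ = 14.95 − (-0.060585)·120.5 = 22.250513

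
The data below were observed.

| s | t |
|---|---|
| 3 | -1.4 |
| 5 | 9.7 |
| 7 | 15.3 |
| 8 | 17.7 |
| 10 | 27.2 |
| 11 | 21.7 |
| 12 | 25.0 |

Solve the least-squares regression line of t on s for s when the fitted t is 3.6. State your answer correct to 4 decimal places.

n = 7, Σx = 56, Σy = 115.2, Σxy = 1103.7, Σx² = 512
Sxx = Σx² − (Σx)²/n = 512 − 448 = 64
Sxy = Σxy − (Σx)(Σy)/n = 1103.7 − 921.6 = 182.1
b = Sxy/Sxx = 182.1/64 = 2.845312
a = ȳ − b·x̄ = 16.457143 − 2.845312·8 = -6.305357
Set a + b·x = 3.6: x = (3.6 − (-6.305357)) / 2.845312 = 3.481290

3.4813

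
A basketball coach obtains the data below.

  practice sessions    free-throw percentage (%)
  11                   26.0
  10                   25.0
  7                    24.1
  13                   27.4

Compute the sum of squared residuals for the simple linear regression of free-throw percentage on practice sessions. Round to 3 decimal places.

0.377

n = 4, Σx = 41, Σy = 102.5, Σxy = 1060.9, Σx² = 439, Σy² = 2632.57
Sxx = Σx² − (Σx)²/n = 439 − 420.25 = 18.75
Sxy = Σxy − (Σx)(Σy)/n = 1060.9 − 1050.625 = 10.275
Syy = Σy² − (Σy)²/n = 2632.57 − 2626.5625 = 6.0075
b = Sxy/Sxx = 10.275/18.75 = 0.548
SSE = Syy − b·Sxy = 6.0075 − 0.548·10.275 = 0.3768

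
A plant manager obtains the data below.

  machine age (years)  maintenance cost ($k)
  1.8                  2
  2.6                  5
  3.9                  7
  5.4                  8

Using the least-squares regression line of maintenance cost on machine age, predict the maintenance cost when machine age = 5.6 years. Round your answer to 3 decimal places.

8.932

n = 4, Σx = 13.7, Σy = 22, Σxy = 87.1, Σx² = 54.37
Sxx = Σx² − (Σx)²/n = 54.37 − 46.9225 = 7.4475
Sxy = Σxy − (Σx)(Σy)/n = 87.1 − 75.35 = 11.75
b = Sxy/Sxx = 11.75/7.4475 = 1.577711
a = ȳ − b·x̄ = 5.5 − 1.577711·3.425 = 0.096341
ŷ(5.6) = a + b·5.6 = 0.096341 + 1.577711·5.6 = 8.931521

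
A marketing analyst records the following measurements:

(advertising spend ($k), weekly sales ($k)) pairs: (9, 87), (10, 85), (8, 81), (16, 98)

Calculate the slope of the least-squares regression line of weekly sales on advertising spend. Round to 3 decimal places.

1.955

n = 4, Σx = 43, Σy = 351, Σxy = 3849, Σx² = 501
Sxx = Σx² − (Σx)²/n = 501 − 462.25 = 38.75
Sxy = Σxy − (Σx)(Σy)/n = 3849 − 3773.25 = 75.75
b = Sxy/Sxx = 75.75/38.75 = 1.954839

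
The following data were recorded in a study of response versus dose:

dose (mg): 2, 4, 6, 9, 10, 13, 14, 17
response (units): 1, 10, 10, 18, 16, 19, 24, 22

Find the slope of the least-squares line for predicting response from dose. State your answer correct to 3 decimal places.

n = 8, Σx = 75, Σy = 120, Σxy = 1381, Σx² = 891
Sxx = Σx² − (Σx)²/n = 891 − 703.125 = 187.875
Sxy = Σxy − (Σx)(Σy)/n = 1381 − 1125 = 256
b = Sxy/Sxx = 256/187.875 = 1.362608

1.363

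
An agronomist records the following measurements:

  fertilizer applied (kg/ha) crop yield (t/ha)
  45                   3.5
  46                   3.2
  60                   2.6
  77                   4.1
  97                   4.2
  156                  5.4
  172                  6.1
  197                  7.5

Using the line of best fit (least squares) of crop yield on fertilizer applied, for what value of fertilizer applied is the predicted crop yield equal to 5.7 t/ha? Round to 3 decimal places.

n = 8, Σx = 850, Σy = 36.6, Σxy = 4552.9, Σx² = 115808
Sxx = Σx² − (Σx)²/n = 115808 − 90312.5 = 25495.5
Sxy = Σxy − (Σx)(Σy)/n = 4552.9 − 3888.75 = 664.15
b = Sxy/Sxx = 664.15/25495.5 = 0.026050
a = ȳ − b·x̄ = 4.575 − 0.026050·106.25 = 1.807220
Set a + b·x = 5.7: x = (5.7 − 1.807220) / 0.026050 = 149.436686

149.437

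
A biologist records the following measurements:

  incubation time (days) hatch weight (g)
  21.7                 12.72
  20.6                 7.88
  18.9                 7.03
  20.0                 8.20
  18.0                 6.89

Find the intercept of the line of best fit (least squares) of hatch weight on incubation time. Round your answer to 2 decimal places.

-19.25

n = 5, Σx = 99.2, Σy = 42.72, Σxy = 859.239, Σx² = 1976.46
Sxx = Σx² − (Σx)²/n = 1976.46 − 1968.128 = 8.332
Sxy = Σxy − (Σx)(Σy)/n = 859.239 − 847.5648 = 11.6742
b = Sxy/Sxx = 11.6742/8.332 = 1.401128
a = ȳ − b·x̄ = 8.544 − 1.401128·19.84 = -19.254383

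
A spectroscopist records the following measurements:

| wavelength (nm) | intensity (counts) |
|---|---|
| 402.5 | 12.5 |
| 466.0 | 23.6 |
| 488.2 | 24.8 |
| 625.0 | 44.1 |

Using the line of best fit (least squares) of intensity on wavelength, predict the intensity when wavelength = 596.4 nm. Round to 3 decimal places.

40.352

n = 4, Σx = 1981.7, Σy = 105, Σxy = 55698.71, Σx² = 1008126.49
Sxx = Σx² − (Σx)²/n = 1008126.49 − 981783.7225 = 26342.7675
Sxy = Σxy − (Σx)(Σy)/n = 55698.71 − 52019.625 = 3679.085
b = Sxy/Sxx = 3679.085/26342.7675 = 0.139662
a = ȳ − b·x̄ = 26.25 − 0.139662·495.425 = -42.942073
ŷ(596.4) = a + b·596.4 = -42.942073 + 0.139662·596.4 = 40.352376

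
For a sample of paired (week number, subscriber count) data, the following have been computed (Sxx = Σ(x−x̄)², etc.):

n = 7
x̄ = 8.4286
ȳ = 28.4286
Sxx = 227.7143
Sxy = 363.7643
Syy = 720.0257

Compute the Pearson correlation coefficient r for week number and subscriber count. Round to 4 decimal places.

r = Sxy/√(Sxx·Syy) = 363.7643/√(163960.148258) = 363.7643/404.919928 = 0.898361

0.8984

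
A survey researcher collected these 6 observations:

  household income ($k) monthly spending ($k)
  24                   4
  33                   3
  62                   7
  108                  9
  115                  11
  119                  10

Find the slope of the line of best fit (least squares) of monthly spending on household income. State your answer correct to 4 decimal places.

n = 6, Σx = 461, Σy = 44, Σxy = 4056, Σx² = 44559
Sxx = Σx² − (Σx)²/n = 44559 − 35420.166667 = 9138.833333
Sxy = Σxy − (Σx)(Σy)/n = 4056 − 3380.666667 = 675.333333
b = Sxy/Sxx = 675.333333/9138.833333 = 0.073897

0.0739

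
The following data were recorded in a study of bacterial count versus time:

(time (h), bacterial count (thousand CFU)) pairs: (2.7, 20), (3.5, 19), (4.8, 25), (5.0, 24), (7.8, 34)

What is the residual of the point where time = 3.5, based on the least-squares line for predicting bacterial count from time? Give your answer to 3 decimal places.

n = 5, Σx = 23.8, Σy = 122, Σxy = 625.7, Σx² = 128.42
Sxx = Σx² − (Σx)²/n = 128.42 − 113.288 = 15.132
Sxy = Σxy − (Σx)(Σy)/n = 625.7 − 580.72 = 44.98
b = Sxy/Sxx = 44.98/15.132 = 2.972509
a = ȳ − b·x̄ = 24.4 − 2.972509·4.76 = 10.250859
ŷ(3.5) = 10.250859 + 2.972509·3.5 = 20.654639
residual = y − ŷ = 19 − 20.654639 = -1.654639

-1.655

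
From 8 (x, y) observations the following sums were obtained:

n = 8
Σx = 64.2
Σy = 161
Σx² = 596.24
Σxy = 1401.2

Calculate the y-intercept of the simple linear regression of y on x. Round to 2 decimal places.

Sxx = Σx² − (Σx)²/n = 596.24 − 515.205 = 81.035
Sxy = Σxy − (Σx)(Σy)/n = 1401.2 − 1292.025 = 109.175
b = Sxy/Sxx = 109.175/81.035 = 1.347257
a = ȳ − b·x̄ = 20.125 − 1.347257·8.025 = 9.313260

9.31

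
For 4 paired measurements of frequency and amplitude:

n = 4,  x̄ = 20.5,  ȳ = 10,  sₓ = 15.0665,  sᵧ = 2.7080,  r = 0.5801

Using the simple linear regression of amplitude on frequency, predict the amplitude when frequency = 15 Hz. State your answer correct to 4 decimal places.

b = r · sᵧ/sₓ = 0.5801 · 2.708/15.0665 = 0.104265
a = ȳ − b·x̄ = 10 − 0.104265·20.5 = 7.862565
ŷ(15) = a + b·15 = 7.862565 + 0.104265·15 = 9.426542

9.4265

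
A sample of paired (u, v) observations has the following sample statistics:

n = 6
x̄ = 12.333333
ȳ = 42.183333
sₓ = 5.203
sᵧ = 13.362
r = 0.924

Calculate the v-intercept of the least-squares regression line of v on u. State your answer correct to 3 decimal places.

12.917

b = r · sᵧ/sₓ = 0.924 · 13.362/5.203 = 2.372956
a = ȳ − b·x̄ = 42.183333 − 2.372956·12.333333 = 12.916881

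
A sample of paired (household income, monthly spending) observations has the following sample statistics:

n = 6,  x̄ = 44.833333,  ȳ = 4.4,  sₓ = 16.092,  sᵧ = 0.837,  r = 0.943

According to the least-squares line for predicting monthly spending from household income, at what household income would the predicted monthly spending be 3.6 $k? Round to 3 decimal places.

28.523

b = r · sᵧ/sₓ = 0.943 · 0.837/16.092 = 0.049049
a = ȳ − b·x̄ = 4.4 − 0.049049·44.833333 = 2.200985
Set a + b·x = 3.6: x = (3.6 − 2.200985) / 0.049049 = 28.522999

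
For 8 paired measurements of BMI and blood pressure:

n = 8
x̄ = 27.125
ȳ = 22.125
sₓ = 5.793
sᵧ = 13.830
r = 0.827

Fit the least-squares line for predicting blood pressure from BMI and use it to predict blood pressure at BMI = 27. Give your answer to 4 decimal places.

b = r · sᵧ/sₓ = 0.827 · 13.83/5.793 = 1.974350
a = ȳ − b·x̄ = 22.125 − 1.974350·27.125 = -31.429246
ŷ(27) = a + b·27 = -31.429246 + 1.974350·27 = 21.878206

21.8782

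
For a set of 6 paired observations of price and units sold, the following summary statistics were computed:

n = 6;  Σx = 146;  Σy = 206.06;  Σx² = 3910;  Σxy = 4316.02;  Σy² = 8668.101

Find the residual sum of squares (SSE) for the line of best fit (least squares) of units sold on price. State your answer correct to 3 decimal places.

Sxx = Σx² − (Σx)²/n = 3910 − 3552.666667 = 357.333333
Sxy = Σxy − (Σx)(Σy)/n = 4316.02 − 5014.126667 = -698.106667
Syy = Σy² − (Σy)²/n = 8668.101 − 7076.787267 = 1591.313733
b = Sxy/Sxx = -698.106667/357.333333 = -1.953657
SSE = Syy − b·Sxy = 1591.313733 − (-1.953657)·(-698.106667) = 227.452955

227.453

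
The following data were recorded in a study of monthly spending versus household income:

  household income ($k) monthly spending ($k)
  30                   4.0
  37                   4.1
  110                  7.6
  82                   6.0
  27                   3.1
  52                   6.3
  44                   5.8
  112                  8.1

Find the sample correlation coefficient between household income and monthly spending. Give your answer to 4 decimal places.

n = 8, Σx = 494, Σy = 45, Σxy = 3173.4, Σx² = 39006, Σy² = 275.12
Sxx = Σx² − (Σx)²/n = 39006 − 30504.5 = 8501.5
Sxy = Σxy − (Σx)(Σy)/n = 3173.4 − 2778.75 = 394.65
Syy = Σy² − (Σy)²/n = 275.12 − 253.125 = 21.995
r = Sxy/√(Sxx·Syy) = 394.65/√(186990.4925) = 394.65/432.423973 = 0.912646

0.9126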